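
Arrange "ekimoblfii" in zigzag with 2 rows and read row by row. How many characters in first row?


Zigzag "ekimoblfii" into 2 rows:
Placing characters:
  'e' => row 0
  'k' => row 1
  'i' => row 0
  'm' => row 1
  'o' => row 0
  'b' => row 1
  'l' => row 0
  'f' => row 1
  'i' => row 0
  'i' => row 1
Rows:
  Row 0: "eioli"
  Row 1: "kmbfi"
First row length: 5

5


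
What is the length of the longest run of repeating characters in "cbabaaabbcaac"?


Input: "cbabaaabbcaac"
Scanning for longest run:
  Position 1 ('b'): new char, reset run to 1
  Position 2 ('a'): new char, reset run to 1
  Position 3 ('b'): new char, reset run to 1
  Position 4 ('a'): new char, reset run to 1
  Position 5 ('a'): continues run of 'a', length=2
  Position 6 ('a'): continues run of 'a', length=3
  Position 7 ('b'): new char, reset run to 1
  Position 8 ('b'): continues run of 'b', length=2
  Position 9 ('c'): new char, reset run to 1
  Position 10 ('a'): new char, reset run to 1
  Position 11 ('a'): continues run of 'a', length=2
  Position 12 ('c'): new char, reset run to 1
Longest run: 'a' with length 3

3


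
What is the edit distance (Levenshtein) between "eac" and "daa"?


Computing edit distance: "eac" -> "daa"
DP table:
           d    a    a
      0    1    2    3
  e   1    1    2    3
  a   2    2    1    2
  c   3    3    2    2
Edit distance = dp[3][3] = 2

2


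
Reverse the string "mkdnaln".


Input: mkdnaln
Reading characters right to left:
  Position 6: 'n'
  Position 5: 'l'
  Position 4: 'a'
  Position 3: 'n'
  Position 2: 'd'
  Position 1: 'k'
  Position 0: 'm'
Reversed: nlandkm

nlandkm


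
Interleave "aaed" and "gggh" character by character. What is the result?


Interleaving "aaed" and "gggh":
  Position 0: 'a' from first, 'g' from second => "ag"
  Position 1: 'a' from first, 'g' from second => "ag"
  Position 2: 'e' from first, 'g' from second => "eg"
  Position 3: 'd' from first, 'h' from second => "dh"
Result: agagegdh

agagegdh


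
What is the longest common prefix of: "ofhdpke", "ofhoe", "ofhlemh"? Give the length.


Words: ofhdpke, ofhoe, ofhlemh
  Position 0: all 'o' => match
  Position 1: all 'f' => match
  Position 2: all 'h' => match
  Position 3: ('d', 'o', 'l') => mismatch, stop
LCP = "ofh" (length 3)

3


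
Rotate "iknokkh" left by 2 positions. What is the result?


Input: "iknokkh", rotate left by 2
First 2 characters: "ik"
Remaining characters: "nokkh"
Concatenate remaining + first: "nokkh" + "ik" = "nokkhik"

nokkhik


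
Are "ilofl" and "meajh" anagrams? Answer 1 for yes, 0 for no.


Strings: "ilofl", "meajh"
Sorted first:  fillo
Sorted second: aehjm
Differ at position 0: 'f' vs 'a' => not anagrams

0


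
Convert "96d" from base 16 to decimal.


Input: "96d" in base 16
Positional expansion:
  Digit '9' (value 9) x 16^2 = 2304
  Digit '6' (value 6) x 16^1 = 96
  Digit 'd' (value 13) x 16^0 = 13
Sum = 2413

2413


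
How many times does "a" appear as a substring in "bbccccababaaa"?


Searching for "a" in "bbccccababaaa"
Scanning each position:
  Position 0: "b" => no
  Position 1: "b" => no
  Position 2: "c" => no
  Position 3: "c" => no
  Position 4: "c" => no
  Position 5: "c" => no
  Position 6: "a" => MATCH
  Position 7: "b" => no
  Position 8: "a" => MATCH
  Position 9: "b" => no
  Position 10: "a" => MATCH
  Position 11: "a" => MATCH
  Position 12: "a" => MATCH
Total occurrences: 5

5


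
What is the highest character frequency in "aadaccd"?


Input: aadaccd
Character counts:
  'a': 3
  'c': 2
  'd': 2
Maximum frequency: 3

3


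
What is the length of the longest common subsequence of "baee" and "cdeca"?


LCS of "baee" and "cdeca"
DP table:
           c    d    e    c    a
      0    0    0    0    0    0
  b   0    0    0    0    0    0
  a   0    0    0    0    0    1
  e   0    0    0    1    1    1
  e   0    0    0    1    1    1
LCS length = dp[4][5] = 1

1


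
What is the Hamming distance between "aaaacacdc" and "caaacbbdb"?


Comparing "aaaacacdc" and "caaacbbdb" position by position:
  Position 0: 'a' vs 'c' => differ
  Position 1: 'a' vs 'a' => same
  Position 2: 'a' vs 'a' => same
  Position 3: 'a' vs 'a' => same
  Position 4: 'c' vs 'c' => same
  Position 5: 'a' vs 'b' => differ
  Position 6: 'c' vs 'b' => differ
  Position 7: 'd' vs 'd' => same
  Position 8: 'c' vs 'b' => differ
Total differences (Hamming distance): 4

4


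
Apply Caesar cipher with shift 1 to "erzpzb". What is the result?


Caesar cipher: shift "erzpzb" by 1
  'e' (pos 4) + 1 = pos 5 = 'f'
  'r' (pos 17) + 1 = pos 18 = 's'
  'z' (pos 25) + 1 = pos 0 = 'a'
  'p' (pos 15) + 1 = pos 16 = 'q'
  'z' (pos 25) + 1 = pos 0 = 'a'
  'b' (pos 1) + 1 = pos 2 = 'c'
Result: fsaqac

fsaqac


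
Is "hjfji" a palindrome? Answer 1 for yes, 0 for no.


Input: hjfji
Reversed: ijfjh
  Compare pos 0 ('h') with pos 4 ('i'): MISMATCH
  Compare pos 1 ('j') with pos 3 ('j'): match
Result: not a palindrome

0


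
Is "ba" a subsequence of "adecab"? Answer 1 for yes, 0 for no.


Check if "ba" is a subsequence of "adecab"
Greedy scan:
  Position 0 ('a'): no match needed
  Position 1 ('d'): no match needed
  Position 2 ('e'): no match needed
  Position 3 ('c'): no match needed
  Position 4 ('a'): no match needed
  Position 5 ('b'): matches sub[0] = 'b'
Only matched 1/2 characters => not a subsequence

0


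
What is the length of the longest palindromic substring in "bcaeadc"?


Input: "bcaeadc"
Checking substrings for palindromes:
  [2:5] "aea" (len 3) => palindrome
Longest palindromic substring: "aea" with length 3

3


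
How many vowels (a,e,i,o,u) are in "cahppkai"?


Input: cahppkai
Checking each character:
  'c' at position 0: consonant
  'a' at position 1: vowel (running total: 1)
  'h' at position 2: consonant
  'p' at position 3: consonant
  'p' at position 4: consonant
  'k' at position 5: consonant
  'a' at position 6: vowel (running total: 2)
  'i' at position 7: vowel (running total: 3)
Total vowels: 3

3


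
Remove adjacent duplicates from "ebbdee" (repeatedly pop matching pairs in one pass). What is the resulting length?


Input: ebbdee
Stack-based adjacent duplicate removal:
  Read 'e': push. Stack: e
  Read 'b': push. Stack: eb
  Read 'b': matches stack top 'b' => pop. Stack: e
  Read 'd': push. Stack: ed
  Read 'e': push. Stack: ede
  Read 'e': matches stack top 'e' => pop. Stack: ed
Final stack: "ed" (length 2)

2


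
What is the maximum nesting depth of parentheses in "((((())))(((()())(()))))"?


Input: "((((())))(((()())(()))))"
Tracking depth:
  Position 0 '(': depth becomes 1
  Position 1 '(': depth becomes 2
  Position 2 '(': depth becomes 3
  Position 3 '(': depth becomes 4
  Position 4 '(': depth becomes 5
  Position 5 ')': depth becomes 4
  Position 6 ')': depth becomes 3
  Position 7 ')': depth becomes 2
  Position 8 ')': depth becomes 1
  Position 9 '(': depth becomes 2
  Position 10 '(': depth becomes 3
  Position 11 '(': depth becomes 4
  Position 12 '(': depth becomes 5
  Position 13 ')': depth becomes 4
  Position 14 '(': depth becomes 5
  Position 15 ')': depth becomes 4
  Position 16 ')': depth becomes 3
  Position 17 '(': depth becomes 4
  Position 18 '(': depth becomes 5
  Position 19 ')': depth becomes 4
  Position 20 ')': depth becomes 3
  Position 21 ')': depth becomes 2
  Position 22 ')': depth becomes 1
  Position 23 ')': depth becomes 0
Maximum depth reached: 5

5


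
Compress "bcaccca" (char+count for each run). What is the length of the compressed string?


Input: bcaccca
Runs:
  'b' x 1 => "b1"
  'c' x 1 => "c1"
  'a' x 1 => "a1"
  'c' x 3 => "c3"
  'a' x 1 => "a1"
Compressed: "b1c1a1c3a1"
Compressed length: 10

10


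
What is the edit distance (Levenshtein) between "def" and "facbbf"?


Computing edit distance: "def" -> "facbbf"
DP table:
           f    a    c    b    b    f
      0    1    2    3    4    5    6
  d   1    1    2    3    4    5    6
  e   2    2    2    3    4    5    6
  f   3    2    3    3    4    5    5
Edit distance = dp[3][6] = 5

5


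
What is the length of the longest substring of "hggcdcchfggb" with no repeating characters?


Input: "hggcdcchfggb"
Sliding window (track last position of each char):
  Position 0 ('h'): window [0,0] length 1 -- new best
  Position 1 ('g'): window [0,1] length 2 -- new best
  Position 2 ('g'): repeat (last at 1), move window start to 2
  Position 2 ('g'): window [2,2] length 1
  Position 3 ('c'): window [2,3] length 2
  Position 4 ('d'): window [2,4] length 3 -- new best
  Position 5 ('c'): repeat (last at 3), move window start to 4
  Position 5 ('c'): window [4,5] length 2
  Position 6 ('c'): repeat (last at 5), move window start to 6
  Position 6 ('c'): window [6,6] length 1
  Position 7 ('h'): window [6,7] length 2
  Position 8 ('f'): window [6,8] length 3
  Position 9 ('g'): window [6,9] length 4 -- new best
  Position 10 ('g'): repeat (last at 9), move window start to 10
  Position 10 ('g'): window [10,10] length 1
  Position 11 ('b'): window [10,11] length 2
Longest substring with no repeats: "chfg" with length 4

4


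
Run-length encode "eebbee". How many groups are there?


Input: eebbee
Scanning for consecutive runs:
  Group 1: 'e' x 2 (positions 0-1)
  Group 2: 'b' x 2 (positions 2-3)
  Group 3: 'e' x 2 (positions 4-5)
Total groups: 3

3


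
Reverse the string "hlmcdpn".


Input: hlmcdpn
Reading characters right to left:
  Position 6: 'n'
  Position 5: 'p'
  Position 4: 'd'
  Position 3: 'c'
  Position 2: 'm'
  Position 1: 'l'
  Position 0: 'h'
Reversed: npdcmlh

npdcmlh


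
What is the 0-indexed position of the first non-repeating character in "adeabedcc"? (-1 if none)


Input: adeabedcc
Character frequencies:
  'a': 2
  'b': 1
  'c': 2
  'd': 2
  'e': 2
Scanning left to right for freq == 1:
  Position 0 ('a'): freq=2, skip
  Position 1 ('d'): freq=2, skip
  Position 2 ('e'): freq=2, skip
  Position 3 ('a'): freq=2, skip
  Position 4 ('b'): unique! => answer = 4

4


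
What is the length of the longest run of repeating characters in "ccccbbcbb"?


Input: "ccccbbcbb"
Scanning for longest run:
  Position 1 ('c'): continues run of 'c', length=2
  Position 2 ('c'): continues run of 'c', length=3
  Position 3 ('c'): continues run of 'c', length=4
  Position 4 ('b'): new char, reset run to 1
  Position 5 ('b'): continues run of 'b', length=2
  Position 6 ('c'): new char, reset run to 1
  Position 7 ('b'): new char, reset run to 1
  Position 8 ('b'): continues run of 'b', length=2
Longest run: 'c' with length 4

4


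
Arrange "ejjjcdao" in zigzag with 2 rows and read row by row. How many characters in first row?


Zigzag "ejjjcdao" into 2 rows:
Placing characters:
  'e' => row 0
  'j' => row 1
  'j' => row 0
  'j' => row 1
  'c' => row 0
  'd' => row 1
  'a' => row 0
  'o' => row 1
Rows:
  Row 0: "ejca"
  Row 1: "jjdo"
First row length: 4

4


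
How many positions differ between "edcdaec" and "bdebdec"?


Comparing "edcdaec" and "bdebdec" position by position:
  Position 0: 'e' vs 'b' => DIFFER
  Position 1: 'd' vs 'd' => same
  Position 2: 'c' vs 'e' => DIFFER
  Position 3: 'd' vs 'b' => DIFFER
  Position 4: 'a' vs 'd' => DIFFER
  Position 5: 'e' vs 'e' => same
  Position 6: 'c' vs 'c' => same
Positions that differ: 4

4


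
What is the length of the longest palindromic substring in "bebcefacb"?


Input: "bebcefacb"
Checking substrings for palindromes:
  [0:3] "beb" (len 3) => palindrome
Longest palindromic substring: "beb" with length 3

3


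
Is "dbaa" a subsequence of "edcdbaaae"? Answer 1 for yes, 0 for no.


Check if "dbaa" is a subsequence of "edcdbaaae"
Greedy scan:
  Position 0 ('e'): no match needed
  Position 1 ('d'): matches sub[0] = 'd'
  Position 2 ('c'): no match needed
  Position 3 ('d'): no match needed
  Position 4 ('b'): matches sub[1] = 'b'
  Position 5 ('a'): matches sub[2] = 'a'
  Position 6 ('a'): matches sub[3] = 'a'
  Position 7 ('a'): no match needed
  Position 8 ('e'): no match needed
All 4 characters matched => is a subsequence

1


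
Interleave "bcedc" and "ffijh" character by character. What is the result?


Interleaving "bcedc" and "ffijh":
  Position 0: 'b' from first, 'f' from second => "bf"
  Position 1: 'c' from first, 'f' from second => "cf"
  Position 2: 'e' from first, 'i' from second => "ei"
  Position 3: 'd' from first, 'j' from second => "dj"
  Position 4: 'c' from first, 'h' from second => "ch"
Result: bfcfeidjch

bfcfeidjch


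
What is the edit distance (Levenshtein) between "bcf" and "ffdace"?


Computing edit distance: "bcf" -> "ffdace"
DP table:
           f    f    d    a    c    e
      0    1    2    3    4    5    6
  b   1    1    2    3    4    5    6
  c   2    2    2    3    4    4    5
  f   3    2    2    3    4    5    5
Edit distance = dp[3][6] = 5

5


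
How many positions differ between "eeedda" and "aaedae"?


Comparing "eeedda" and "aaedae" position by position:
  Position 0: 'e' vs 'a' => DIFFER
  Position 1: 'e' vs 'a' => DIFFER
  Position 2: 'e' vs 'e' => same
  Position 3: 'd' vs 'd' => same
  Position 4: 'd' vs 'a' => DIFFER
  Position 5: 'a' vs 'e' => DIFFER
Positions that differ: 4

4


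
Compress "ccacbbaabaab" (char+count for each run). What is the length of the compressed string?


Input: ccacbbaabaab
Runs:
  'c' x 2 => "c2"
  'a' x 1 => "a1"
  'c' x 1 => "c1"
  'b' x 2 => "b2"
  'a' x 2 => "a2"
  'b' x 1 => "b1"
  'a' x 2 => "a2"
  'b' x 1 => "b1"
Compressed: "c2a1c1b2a2b1a2b1"
Compressed length: 16

16


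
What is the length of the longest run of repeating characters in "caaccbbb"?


Input: "caaccbbb"
Scanning for longest run:
  Position 1 ('a'): new char, reset run to 1
  Position 2 ('a'): continues run of 'a', length=2
  Position 3 ('c'): new char, reset run to 1
  Position 4 ('c'): continues run of 'c', length=2
  Position 5 ('b'): new char, reset run to 1
  Position 6 ('b'): continues run of 'b', length=2
  Position 7 ('b'): continues run of 'b', length=3
Longest run: 'b' with length 3

3


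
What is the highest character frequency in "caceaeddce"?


Input: caceaeddce
Character counts:
  'a': 2
  'c': 3
  'd': 2
  'e': 3
Maximum frequency: 3

3


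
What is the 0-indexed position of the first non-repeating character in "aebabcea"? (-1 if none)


Input: aebabcea
Character frequencies:
  'a': 3
  'b': 2
  'c': 1
  'e': 2
Scanning left to right for freq == 1:
  Position 0 ('a'): freq=3, skip
  Position 1 ('e'): freq=2, skip
  Position 2 ('b'): freq=2, skip
  Position 3 ('a'): freq=3, skip
  Position 4 ('b'): freq=2, skip
  Position 5 ('c'): unique! => answer = 5

5


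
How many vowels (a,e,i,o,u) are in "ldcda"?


Input: ldcda
Checking each character:
  'l' at position 0: consonant
  'd' at position 1: consonant
  'c' at position 2: consonant
  'd' at position 3: consonant
  'a' at position 4: vowel (running total: 1)
Total vowels: 1

1


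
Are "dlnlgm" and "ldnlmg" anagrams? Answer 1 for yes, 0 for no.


Strings: "dlnlgm", "ldnlmg"
Sorted first:  dgllmn
Sorted second: dgllmn
Sorted forms match => anagrams

1


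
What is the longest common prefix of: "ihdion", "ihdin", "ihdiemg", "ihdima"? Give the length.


Words: ihdion, ihdin, ihdiemg, ihdima
  Position 0: all 'i' => match
  Position 1: all 'h' => match
  Position 2: all 'd' => match
  Position 3: all 'i' => match
  Position 4: ('o', 'n', 'e', 'm') => mismatch, stop
LCP = "ihdi" (length 4)

4


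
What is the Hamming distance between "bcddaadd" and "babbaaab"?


Comparing "bcddaadd" and "babbaaab" position by position:
  Position 0: 'b' vs 'b' => same
  Position 1: 'c' vs 'a' => differ
  Position 2: 'd' vs 'b' => differ
  Position 3: 'd' vs 'b' => differ
  Position 4: 'a' vs 'a' => same
  Position 5: 'a' vs 'a' => same
  Position 6: 'd' vs 'a' => differ
  Position 7: 'd' vs 'b' => differ
Total differences (Hamming distance): 5

5


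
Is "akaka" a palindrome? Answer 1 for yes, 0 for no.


Input: akaka
Reversed: akaka
  Compare pos 0 ('a') with pos 4 ('a'): match
  Compare pos 1 ('k') with pos 3 ('k'): match
Result: palindrome

1


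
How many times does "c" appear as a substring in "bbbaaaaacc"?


Searching for "c" in "bbbaaaaacc"
Scanning each position:
  Position 0: "b" => no
  Position 1: "b" => no
  Position 2: "b" => no
  Position 3: "a" => no
  Position 4: "a" => no
  Position 5: "a" => no
  Position 6: "a" => no
  Position 7: "a" => no
  Position 8: "c" => MATCH
  Position 9: "c" => MATCH
Total occurrences: 2

2


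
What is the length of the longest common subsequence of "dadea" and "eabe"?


LCS of "dadea" and "eabe"
DP table:
           e    a    b    e
      0    0    0    0    0
  d   0    0    0    0    0
  a   0    0    1    1    1
  d   0    0    1    1    1
  e   0    1    1    1    2
  a   0    1    2    2    2
LCS length = dp[5][4] = 2

2


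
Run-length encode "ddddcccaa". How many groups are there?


Input: ddddcccaa
Scanning for consecutive runs:
  Group 1: 'd' x 4 (positions 0-3)
  Group 2: 'c' x 3 (positions 4-6)
  Group 3: 'a' x 2 (positions 7-8)
Total groups: 3

3


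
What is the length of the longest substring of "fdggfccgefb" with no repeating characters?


Input: "fdggfccgefb"
Sliding window (track last position of each char):
  Position 0 ('f'): window [0,0] length 1 -- new best
  Position 1 ('d'): window [0,1] length 2 -- new best
  Position 2 ('g'): window [0,2] length 3 -- new best
  Position 3 ('g'): repeat (last at 2), move window start to 3
  Position 3 ('g'): window [3,3] length 1
  Position 4 ('f'): window [3,4] length 2
  Position 5 ('c'): window [3,5] length 3
  Position 6 ('c'): repeat (last at 5), move window start to 6
  Position 6 ('c'): window [6,6] length 1
  Position 7 ('g'): window [6,7] length 2
  Position 8 ('e'): window [6,8] length 3
  Position 9 ('f'): window [6,9] length 4 -- new best
  Position 10 ('b'): window [6,10] length 5 -- new best
Longest substring with no repeats: "cgefb" with length 5

5


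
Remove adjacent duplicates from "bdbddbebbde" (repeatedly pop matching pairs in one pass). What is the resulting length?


Input: bdbddbebbde
Stack-based adjacent duplicate removal:
  Read 'b': push. Stack: b
  Read 'd': push. Stack: bd
  Read 'b': push. Stack: bdb
  Read 'd': push. Stack: bdbd
  Read 'd': matches stack top 'd' => pop. Stack: bdb
  Read 'b': matches stack top 'b' => pop. Stack: bd
  Read 'e': push. Stack: bde
  Read 'b': push. Stack: bdeb
  Read 'b': matches stack top 'b' => pop. Stack: bde
  Read 'd': push. Stack: bded
  Read 'e': push. Stack: bdede
Final stack: "bdede" (length 5)

5


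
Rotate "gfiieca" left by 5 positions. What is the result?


Input: "gfiieca", rotate left by 5
First 5 characters: "gfiie"
Remaining characters: "ca"
Concatenate remaining + first: "ca" + "gfiie" = "cagfiie"

cagfiie


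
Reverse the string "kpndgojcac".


Input: kpndgojcac
Reading characters right to left:
  Position 9: 'c'
  Position 8: 'a'
  Position 7: 'c'
  Position 6: 'j'
  Position 5: 'o'
  Position 4: 'g'
  Position 3: 'd'
  Position 2: 'n'
  Position 1: 'p'
  Position 0: 'k'
Reversed: cacjogdnpk

cacjogdnpk


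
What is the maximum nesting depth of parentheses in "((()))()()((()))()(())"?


Input: "((()))()()((()))()(())"
Tracking depth:
  Position 0 '(': depth becomes 1
  Position 1 '(': depth becomes 2
  Position 2 '(': depth becomes 3
  Position 3 ')': depth becomes 2
  Position 4 ')': depth becomes 1
  Position 5 ')': depth becomes 0
  Position 6 '(': depth becomes 1
  Position 7 ')': depth becomes 0
  Position 8 '(': depth becomes 1
  Position 9 ')': depth becomes 0
  Position 10 '(': depth becomes 1
  Position 11 '(': depth becomes 2
  Position 12 '(': depth becomes 3
  Position 13 ')': depth becomes 2
  Position 14 ')': depth becomes 1
  Position 15 ')': depth becomes 0
  Position 16 '(': depth becomes 1
  Position 17 ')': depth becomes 0
  Position 18 '(': depth becomes 1
  Position 19 '(': depth becomes 2
  Position 20 ')': depth becomes 1
  Position 21 ')': depth becomes 0
Maximum depth reached: 3

3


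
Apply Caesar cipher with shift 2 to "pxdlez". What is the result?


Caesar cipher: shift "pxdlez" by 2
  'p' (pos 15) + 2 = pos 17 = 'r'
  'x' (pos 23) + 2 = pos 25 = 'z'
  'd' (pos 3) + 2 = pos 5 = 'f'
  'l' (pos 11) + 2 = pos 13 = 'n'
  'e' (pos 4) + 2 = pos 6 = 'g'
  'z' (pos 25) + 2 = pos 1 = 'b'
Result: rzfngb

rzfngb


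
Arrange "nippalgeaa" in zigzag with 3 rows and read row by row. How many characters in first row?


Zigzag "nippalgeaa" into 3 rows:
Placing characters:
  'n' => row 0
  'i' => row 1
  'p' => row 2
  'p' => row 1
  'a' => row 0
  'l' => row 1
  'g' => row 2
  'e' => row 1
  'a' => row 0
  'a' => row 1
Rows:
  Row 0: "naa"
  Row 1: "iplea"
  Row 2: "pg"
First row length: 3

3


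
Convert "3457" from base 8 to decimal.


Input: "3457" in base 8
Positional expansion:
  Digit '3' (value 3) x 8^3 = 1536
  Digit '4' (value 4) x 8^2 = 256
  Digit '5' (value 5) x 8^1 = 40
  Digit '7' (value 7) x 8^0 = 7
Sum = 1839

1839


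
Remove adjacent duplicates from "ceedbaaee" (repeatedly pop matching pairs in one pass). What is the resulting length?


Input: ceedbaaee
Stack-based adjacent duplicate removal:
  Read 'c': push. Stack: c
  Read 'e': push. Stack: ce
  Read 'e': matches stack top 'e' => pop. Stack: c
  Read 'd': push. Stack: cd
  Read 'b': push. Stack: cdb
  Read 'a': push. Stack: cdba
  Read 'a': matches stack top 'a' => pop. Stack: cdb
  Read 'e': push. Stack: cdbe
  Read 'e': matches stack top 'e' => pop. Stack: cdb
Final stack: "cdb" (length 3)

3


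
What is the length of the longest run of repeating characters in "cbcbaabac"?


Input: "cbcbaabac"
Scanning for longest run:
  Position 1 ('b'): new char, reset run to 1
  Position 2 ('c'): new char, reset run to 1
  Position 3 ('b'): new char, reset run to 1
  Position 4 ('a'): new char, reset run to 1
  Position 5 ('a'): continues run of 'a', length=2
  Position 6 ('b'): new char, reset run to 1
  Position 7 ('a'): new char, reset run to 1
  Position 8 ('c'): new char, reset run to 1
Longest run: 'a' with length 2

2


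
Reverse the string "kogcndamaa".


Input: kogcndamaa
Reading characters right to left:
  Position 9: 'a'
  Position 8: 'a'
  Position 7: 'm'
  Position 6: 'a'
  Position 5: 'd'
  Position 4: 'n'
  Position 3: 'c'
  Position 2: 'g'
  Position 1: 'o'
  Position 0: 'k'
Reversed: aamadncgok

aamadncgok


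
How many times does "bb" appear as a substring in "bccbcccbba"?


Searching for "bb" in "bccbcccbba"
Scanning each position:
  Position 0: "bc" => no
  Position 1: "cc" => no
  Position 2: "cb" => no
  Position 3: "bc" => no
  Position 4: "cc" => no
  Position 5: "cc" => no
  Position 6: "cb" => no
  Position 7: "bb" => MATCH
  Position 8: "ba" => no
Total occurrences: 1

1


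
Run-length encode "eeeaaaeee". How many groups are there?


Input: eeeaaaeee
Scanning for consecutive runs:
  Group 1: 'e' x 3 (positions 0-2)
  Group 2: 'a' x 3 (positions 3-5)
  Group 3: 'e' x 3 (positions 6-8)
Total groups: 3

3


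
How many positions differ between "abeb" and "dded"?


Comparing "abeb" and "dded" position by position:
  Position 0: 'a' vs 'd' => DIFFER
  Position 1: 'b' vs 'd' => DIFFER
  Position 2: 'e' vs 'e' => same
  Position 3: 'b' vs 'd' => DIFFER
Positions that differ: 3

3


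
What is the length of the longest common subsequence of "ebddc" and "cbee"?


LCS of "ebddc" and "cbee"
DP table:
           c    b    e    e
      0    0    0    0    0
  e   0    0    0    1    1
  b   0    0    1    1    1
  d   0    0    1    1    1
  d   0    0    1    1    1
  c   0    1    1    1    1
LCS length = dp[5][4] = 1

1


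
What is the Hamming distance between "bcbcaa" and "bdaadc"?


Comparing "bcbcaa" and "bdaadc" position by position:
  Position 0: 'b' vs 'b' => same
  Position 1: 'c' vs 'd' => differ
  Position 2: 'b' vs 'a' => differ
  Position 3: 'c' vs 'a' => differ
  Position 4: 'a' vs 'd' => differ
  Position 5: 'a' vs 'c' => differ
Total differences (Hamming distance): 5

5


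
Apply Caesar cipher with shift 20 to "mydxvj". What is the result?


Caesar cipher: shift "mydxvj" by 20
  'm' (pos 12) + 20 = pos 6 = 'g'
  'y' (pos 24) + 20 = pos 18 = 's'
  'd' (pos 3) + 20 = pos 23 = 'x'
  'x' (pos 23) + 20 = pos 17 = 'r'
  'v' (pos 21) + 20 = pos 15 = 'p'
  'j' (pos 9) + 20 = pos 3 = 'd'
Result: gsxrpd

gsxrpd


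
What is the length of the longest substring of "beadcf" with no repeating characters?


Input: "beadcf"
Sliding window (track last position of each char):
  Position 0 ('b'): window [0,0] length 1 -- new best
  Position 1 ('e'): window [0,1] length 2 -- new best
  Position 2 ('a'): window [0,2] length 3 -- new best
  Position 3 ('d'): window [0,3] length 4 -- new best
  Position 4 ('c'): window [0,4] length 5 -- new best
  Position 5 ('f'): window [0,5] length 6 -- new best
Longest substring with no repeats: "beadcf" with length 6

6


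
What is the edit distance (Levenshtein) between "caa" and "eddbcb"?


Computing edit distance: "caa" -> "eddbcb"
DP table:
           e    d    d    b    c    b
      0    1    2    3    4    5    6
  c   1    1    2    3    4    4    5
  a   2    2    2    3    4    5    5
  a   3    3    3    3    4    5    6
Edit distance = dp[3][6] = 6

6


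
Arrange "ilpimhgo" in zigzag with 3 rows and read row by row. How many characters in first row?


Zigzag "ilpimhgo" into 3 rows:
Placing characters:
  'i' => row 0
  'l' => row 1
  'p' => row 2
  'i' => row 1
  'm' => row 0
  'h' => row 1
  'g' => row 2
  'o' => row 1
Rows:
  Row 0: "im"
  Row 1: "liho"
  Row 2: "pg"
First row length: 2

2


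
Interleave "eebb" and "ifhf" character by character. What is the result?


Interleaving "eebb" and "ifhf":
  Position 0: 'e' from first, 'i' from second => "ei"
  Position 1: 'e' from first, 'f' from second => "ef"
  Position 2: 'b' from first, 'h' from second => "bh"
  Position 3: 'b' from first, 'f' from second => "bf"
Result: eiefbhbf

eiefbhbf


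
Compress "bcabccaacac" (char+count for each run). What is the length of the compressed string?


Input: bcabccaacac
Runs:
  'b' x 1 => "b1"
  'c' x 1 => "c1"
  'a' x 1 => "a1"
  'b' x 1 => "b1"
  'c' x 2 => "c2"
  'a' x 2 => "a2"
  'c' x 1 => "c1"
  'a' x 1 => "a1"
  'c' x 1 => "c1"
Compressed: "b1c1a1b1c2a2c1a1c1"
Compressed length: 18

18


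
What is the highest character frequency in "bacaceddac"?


Input: bacaceddac
Character counts:
  'a': 3
  'b': 1
  'c': 3
  'd': 2
  'e': 1
Maximum frequency: 3

3


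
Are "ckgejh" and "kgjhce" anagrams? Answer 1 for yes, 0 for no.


Strings: "ckgejh", "kgjhce"
Sorted first:  ceghjk
Sorted second: ceghjk
Sorted forms match => anagrams

1


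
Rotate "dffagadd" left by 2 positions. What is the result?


Input: "dffagadd", rotate left by 2
First 2 characters: "df"
Remaining characters: "fagadd"
Concatenate remaining + first: "fagadd" + "df" = "fagadddf"

fagadddf


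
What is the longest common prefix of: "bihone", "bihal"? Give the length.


Words: bihone, bihal
  Position 0: all 'b' => match
  Position 1: all 'i' => match
  Position 2: all 'h' => match
  Position 3: ('o', 'a') => mismatch, stop
LCP = "bih" (length 3)

3


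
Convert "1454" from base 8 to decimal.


Input: "1454" in base 8
Positional expansion:
  Digit '1' (value 1) x 8^3 = 512
  Digit '4' (value 4) x 8^2 = 256
  Digit '5' (value 5) x 8^1 = 40
  Digit '4' (value 4) x 8^0 = 4
Sum = 812

812


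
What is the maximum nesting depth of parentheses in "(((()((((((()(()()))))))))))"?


Input: "(((()((((((()(()()))))))))))"
Tracking depth:
  Position 0 '(': depth becomes 1
  Position 1 '(': depth becomes 2
  Position 2 '(': depth becomes 3
  Position 3 '(': depth becomes 4
  Position 4 ')': depth becomes 3
  Position 5 '(': depth becomes 4
  Position 6 '(': depth becomes 5
  Position 7 '(': depth becomes 6
  Position 8 '(': depth becomes 7
  Position 9 '(': depth becomes 8
  Position 10 '(': depth becomes 9
  Position 11 '(': depth becomes 10
  Position 12 ')': depth becomes 9
  Position 13 '(': depth becomes 10
  Position 14 '(': depth becomes 11
  Position 15 ')': depth becomes 10
  Position 16 '(': depth becomes 11
  Position 17 ')': depth becomes 10
  Position 18 ')': depth becomes 9
  Position 19 ')': depth becomes 8
  Position 20 ')': depth becomes 7
  Position 21 ')': depth becomes 6
  Position 22 ')': depth becomes 5
  Position 23 ')': depth becomes 4
  Position 24 ')': depth becomes 3
  Position 25 ')': depth becomes 2
  Position 26 ')': depth becomes 1
  Position 27 ')': depth becomes 0
Maximum depth reached: 11

11


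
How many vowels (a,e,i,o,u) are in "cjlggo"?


Input: cjlggo
Checking each character:
  'c' at position 0: consonant
  'j' at position 1: consonant
  'l' at position 2: consonant
  'g' at position 3: consonant
  'g' at position 4: consonant
  'o' at position 5: vowel (running total: 1)
Total vowels: 1

1


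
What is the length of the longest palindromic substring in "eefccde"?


Input: "eefccde"
Checking substrings for palindromes:
  [0:2] "ee" (len 2) => palindrome
  [3:5] "cc" (len 2) => palindrome
Longest palindromic substring: "ee" with length 2

2


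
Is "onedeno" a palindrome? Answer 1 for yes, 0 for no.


Input: onedeno
Reversed: onedeno
  Compare pos 0 ('o') with pos 6 ('o'): match
  Compare pos 1 ('n') with pos 5 ('n'): match
  Compare pos 2 ('e') with pos 4 ('e'): match
Result: palindrome

1


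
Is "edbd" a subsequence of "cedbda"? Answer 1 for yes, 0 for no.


Check if "edbd" is a subsequence of "cedbda"
Greedy scan:
  Position 0 ('c'): no match needed
  Position 1 ('e'): matches sub[0] = 'e'
  Position 2 ('d'): matches sub[1] = 'd'
  Position 3 ('b'): matches sub[2] = 'b'
  Position 4 ('d'): matches sub[3] = 'd'
  Position 5 ('a'): no match needed
All 4 characters matched => is a subsequence

1


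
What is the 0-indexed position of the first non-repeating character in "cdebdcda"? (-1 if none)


Input: cdebdcda
Character frequencies:
  'a': 1
  'b': 1
  'c': 2
  'd': 3
  'e': 1
Scanning left to right for freq == 1:
  Position 0 ('c'): freq=2, skip
  Position 1 ('d'): freq=3, skip
  Position 2 ('e'): unique! => answer = 2

2


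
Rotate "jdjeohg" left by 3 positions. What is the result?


Input: "jdjeohg", rotate left by 3
First 3 characters: "jdj"
Remaining characters: "eohg"
Concatenate remaining + first: "eohg" + "jdj" = "eohgjdj"

eohgjdj


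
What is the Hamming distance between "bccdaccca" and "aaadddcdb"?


Comparing "bccdaccca" and "aaadddcdb" position by position:
  Position 0: 'b' vs 'a' => differ
  Position 1: 'c' vs 'a' => differ
  Position 2: 'c' vs 'a' => differ
  Position 3: 'd' vs 'd' => same
  Position 4: 'a' vs 'd' => differ
  Position 5: 'c' vs 'd' => differ
  Position 6: 'c' vs 'c' => same
  Position 7: 'c' vs 'd' => differ
  Position 8: 'a' vs 'b' => differ
Total differences (Hamming distance): 7

7


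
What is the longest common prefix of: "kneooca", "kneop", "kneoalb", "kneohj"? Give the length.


Words: kneooca, kneop, kneoalb, kneohj
  Position 0: all 'k' => match
  Position 1: all 'n' => match
  Position 2: all 'e' => match
  Position 3: all 'o' => match
  Position 4: ('o', 'p', 'a', 'h') => mismatch, stop
LCP = "kneo" (length 4)

4


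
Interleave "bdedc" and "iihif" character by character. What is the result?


Interleaving "bdedc" and "iihif":
  Position 0: 'b' from first, 'i' from second => "bi"
  Position 1: 'd' from first, 'i' from second => "di"
  Position 2: 'e' from first, 'h' from second => "eh"
  Position 3: 'd' from first, 'i' from second => "di"
  Position 4: 'c' from first, 'f' from second => "cf"
Result: bidiehdicf

bidiehdicf


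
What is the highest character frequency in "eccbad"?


Input: eccbad
Character counts:
  'a': 1
  'b': 1
  'c': 2
  'd': 1
  'e': 1
Maximum frequency: 2

2


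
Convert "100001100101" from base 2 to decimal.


Input: "100001100101" in base 2
Positional expansion:
  Digit '1' (value 1) x 2^11 = 2048
  Digit '0' (value 0) x 2^10 = 0
  Digit '0' (value 0) x 2^9 = 0
  Digit '0' (value 0) x 2^8 = 0
  Digit '0' (value 0) x 2^7 = 0
  Digit '1' (value 1) x 2^6 = 64
  Digit '1' (value 1) x 2^5 = 32
  Digit '0' (value 0) x 2^4 = 0
  Digit '0' (value 0) x 2^3 = 0
  Digit '1' (value 1) x 2^2 = 4
  Digit '0' (value 0) x 2^1 = 0
  Digit '1' (value 1) x 2^0 = 1
Sum = 2149

2149


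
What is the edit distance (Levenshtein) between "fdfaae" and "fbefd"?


Computing edit distance: "fdfaae" -> "fbefd"
DP table:
           f    b    e    f    d
      0    1    2    3    4    5
  f   1    0    1    2    3    4
  d   2    1    1    2    3    3
  f   3    2    2    2    2    3
  a   4    3    3    3    3    3
  a   5    4    4    4    4    4
  e   6    5    5    4    5    5
Edit distance = dp[6][5] = 5

5


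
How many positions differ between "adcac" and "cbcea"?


Comparing "adcac" and "cbcea" position by position:
  Position 0: 'a' vs 'c' => DIFFER
  Position 1: 'd' vs 'b' => DIFFER
  Position 2: 'c' vs 'c' => same
  Position 3: 'a' vs 'e' => DIFFER
  Position 4: 'c' vs 'a' => DIFFER
Positions that differ: 4

4


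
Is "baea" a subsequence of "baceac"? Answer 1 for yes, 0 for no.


Check if "baea" is a subsequence of "baceac"
Greedy scan:
  Position 0 ('b'): matches sub[0] = 'b'
  Position 1 ('a'): matches sub[1] = 'a'
  Position 2 ('c'): no match needed
  Position 3 ('e'): matches sub[2] = 'e'
  Position 4 ('a'): matches sub[3] = 'a'
  Position 5 ('c'): no match needed
All 4 characters matched => is a subsequence

1


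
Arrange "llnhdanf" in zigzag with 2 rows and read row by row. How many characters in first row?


Zigzag "llnhdanf" into 2 rows:
Placing characters:
  'l' => row 0
  'l' => row 1
  'n' => row 0
  'h' => row 1
  'd' => row 0
  'a' => row 1
  'n' => row 0
  'f' => row 1
Rows:
  Row 0: "lndn"
  Row 1: "lhaf"
First row length: 4

4


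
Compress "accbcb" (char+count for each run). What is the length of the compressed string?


Input: accbcb
Runs:
  'a' x 1 => "a1"
  'c' x 2 => "c2"
  'b' x 1 => "b1"
  'c' x 1 => "c1"
  'b' x 1 => "b1"
Compressed: "a1c2b1c1b1"
Compressed length: 10

10


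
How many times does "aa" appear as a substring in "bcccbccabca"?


Searching for "aa" in "bcccbccabca"
Scanning each position:
  Position 0: "bc" => no
  Position 1: "cc" => no
  Position 2: "cc" => no
  Position 3: "cb" => no
  Position 4: "bc" => no
  Position 5: "cc" => no
  Position 6: "ca" => no
  Position 7: "ab" => no
  Position 8: "bc" => no
  Position 9: "ca" => no
Total occurrences: 0

0


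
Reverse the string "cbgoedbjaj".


Input: cbgoedbjaj
Reading characters right to left:
  Position 9: 'j'
  Position 8: 'a'
  Position 7: 'j'
  Position 6: 'b'
  Position 5: 'd'
  Position 4: 'e'
  Position 3: 'o'
  Position 2: 'g'
  Position 1: 'b'
  Position 0: 'c'
Reversed: jajbdeogbc

jajbdeogbc


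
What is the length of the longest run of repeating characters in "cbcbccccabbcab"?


Input: "cbcbccccabbcab"
Scanning for longest run:
  Position 1 ('b'): new char, reset run to 1
  Position 2 ('c'): new char, reset run to 1
  Position 3 ('b'): new char, reset run to 1
  Position 4 ('c'): new char, reset run to 1
  Position 5 ('c'): continues run of 'c', length=2
  Position 6 ('c'): continues run of 'c', length=3
  Position 7 ('c'): continues run of 'c', length=4
  Position 8 ('a'): new char, reset run to 1
  Position 9 ('b'): new char, reset run to 1
  Position 10 ('b'): continues run of 'b', length=2
  Position 11 ('c'): new char, reset run to 1
  Position 12 ('a'): new char, reset run to 1
  Position 13 ('b'): new char, reset run to 1
Longest run: 'c' with length 4

4


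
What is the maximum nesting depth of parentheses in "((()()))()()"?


Input: "((()()))()()"
Tracking depth:
  Position 0 '(': depth becomes 1
  Position 1 '(': depth becomes 2
  Position 2 '(': depth becomes 3
  Position 3 ')': depth becomes 2
  Position 4 '(': depth becomes 3
  Position 5 ')': depth becomes 2
  Position 6 ')': depth becomes 1
  Position 7 ')': depth becomes 0
  Position 8 '(': depth becomes 1
  Position 9 ')': depth becomes 0
  Position 10 '(': depth becomes 1
  Position 11 ')': depth becomes 0
Maximum depth reached: 3

3


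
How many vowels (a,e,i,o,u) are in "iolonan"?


Input: iolonan
Checking each character:
  'i' at position 0: vowel (running total: 1)
  'o' at position 1: vowel (running total: 2)
  'l' at position 2: consonant
  'o' at position 3: vowel (running total: 3)
  'n' at position 4: consonant
  'a' at position 5: vowel (running total: 4)
  'n' at position 6: consonant
Total vowels: 4

4


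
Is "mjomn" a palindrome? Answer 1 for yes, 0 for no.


Input: mjomn
Reversed: nmojm
  Compare pos 0 ('m') with pos 4 ('n'): MISMATCH
  Compare pos 1 ('j') with pos 3 ('m'): MISMATCH
Result: not a palindrome

0


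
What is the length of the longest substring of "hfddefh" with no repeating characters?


Input: "hfddefh"
Sliding window (track last position of each char):
  Position 0 ('h'): window [0,0] length 1 -- new best
  Position 1 ('f'): window [0,1] length 2 -- new best
  Position 2 ('d'): window [0,2] length 3 -- new best
  Position 3 ('d'): repeat (last at 2), move window start to 3
  Position 3 ('d'): window [3,3] length 1
  Position 4 ('e'): window [3,4] length 2
  Position 5 ('f'): window [3,5] length 3
  Position 6 ('h'): window [3,6] length 4 -- new best
Longest substring with no repeats: "defh" with length 4

4


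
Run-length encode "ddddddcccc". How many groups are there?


Input: ddddddcccc
Scanning for consecutive runs:
  Group 1: 'd' x 6 (positions 0-5)
  Group 2: 'c' x 4 (positions 6-9)
Total groups: 2

2


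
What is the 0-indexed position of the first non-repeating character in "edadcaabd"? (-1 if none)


Input: edadcaabd
Character frequencies:
  'a': 3
  'b': 1
  'c': 1
  'd': 3
  'e': 1
Scanning left to right for freq == 1:
  Position 0 ('e'): unique! => answer = 0

0


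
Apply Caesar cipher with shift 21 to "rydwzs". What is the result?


Caesar cipher: shift "rydwzs" by 21
  'r' (pos 17) + 21 = pos 12 = 'm'
  'y' (pos 24) + 21 = pos 19 = 't'
  'd' (pos 3) + 21 = pos 24 = 'y'
  'w' (pos 22) + 21 = pos 17 = 'r'
  'z' (pos 25) + 21 = pos 20 = 'u'
  's' (pos 18) + 21 = pos 13 = 'n'
Result: mtyrun

mtyrun


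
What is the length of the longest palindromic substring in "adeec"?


Input: "adeec"
Checking substrings for palindromes:
  [2:4] "ee" (len 2) => palindrome
Longest palindromic substring: "ee" with length 2

2


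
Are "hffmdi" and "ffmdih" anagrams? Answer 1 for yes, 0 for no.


Strings: "hffmdi", "ffmdih"
Sorted first:  dffhim
Sorted second: dffhim
Sorted forms match => anagrams

1


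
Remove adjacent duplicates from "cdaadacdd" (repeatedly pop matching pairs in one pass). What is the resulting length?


Input: cdaadacdd
Stack-based adjacent duplicate removal:
  Read 'c': push. Stack: c
  Read 'd': push. Stack: cd
  Read 'a': push. Stack: cda
  Read 'a': matches stack top 'a' => pop. Stack: cd
  Read 'd': matches stack top 'd' => pop. Stack: c
  Read 'a': push. Stack: ca
  Read 'c': push. Stack: cac
  Read 'd': push. Stack: cacd
  Read 'd': matches stack top 'd' => pop. Stack: cac
Final stack: "cac" (length 3)

3


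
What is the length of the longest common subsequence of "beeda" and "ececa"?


LCS of "beeda" and "ececa"
DP table:
           e    c    e    c    a
      0    0    0    0    0    0
  b   0    0    0    0    0    0
  e   0    1    1    1    1    1
  e   0    1    1    2    2    2
  d   0    1    1    2    2    2
  a   0    1    1    2    2    3
LCS length = dp[5][5] = 3

3


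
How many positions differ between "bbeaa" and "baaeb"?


Comparing "bbeaa" and "baaeb" position by position:
  Position 0: 'b' vs 'b' => same
  Position 1: 'b' vs 'a' => DIFFER
  Position 2: 'e' vs 'a' => DIFFER
  Position 3: 'a' vs 'e' => DIFFER
  Position 4: 'a' vs 'b' => DIFFER
Positions that differ: 4

4


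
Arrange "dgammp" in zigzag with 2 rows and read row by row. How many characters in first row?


Zigzag "dgammp" into 2 rows:
Placing characters:
  'd' => row 0
  'g' => row 1
  'a' => row 0
  'm' => row 1
  'm' => row 0
  'p' => row 1
Rows:
  Row 0: "dam"
  Row 1: "gmp"
First row length: 3

3
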